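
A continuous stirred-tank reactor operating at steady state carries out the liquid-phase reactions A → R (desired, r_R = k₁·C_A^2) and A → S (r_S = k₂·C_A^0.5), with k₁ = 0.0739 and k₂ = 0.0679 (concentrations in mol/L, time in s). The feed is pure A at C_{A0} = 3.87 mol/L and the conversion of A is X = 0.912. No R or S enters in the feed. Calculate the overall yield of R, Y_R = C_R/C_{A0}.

0.162

Exit C_A = C_{A0}(1−X) = 3.87×0.0880 = 0.3406 mol/L.
A CSTR operates uniformly at the exit composition, giving r_R = 0.008571 and r_S = 0.03962 (each k·C_A^n at C_A = 0.3406).
Fraction of consumed A going to R: r_R/(r_R+r_S) = 0.1778.
C_R = 0.1778·C_{A0}·X = 0.1778×3.87×0.912 = 0.628 mol/L; Y_R = C_R/C_{A0} = 0.162.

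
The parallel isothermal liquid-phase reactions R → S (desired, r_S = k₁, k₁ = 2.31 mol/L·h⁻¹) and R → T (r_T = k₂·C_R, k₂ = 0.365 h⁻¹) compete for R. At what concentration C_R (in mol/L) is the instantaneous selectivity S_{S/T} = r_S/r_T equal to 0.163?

38.8 mol/L

S_{S/T} = (k₁/k₂)·C_R⁻¹ ⇒ C_R = (S·k₂/k₁)^(-1).
= (0.163×0.365/2.31)^(-1) = (0.02576)^(-1) = 38.8 mol/L.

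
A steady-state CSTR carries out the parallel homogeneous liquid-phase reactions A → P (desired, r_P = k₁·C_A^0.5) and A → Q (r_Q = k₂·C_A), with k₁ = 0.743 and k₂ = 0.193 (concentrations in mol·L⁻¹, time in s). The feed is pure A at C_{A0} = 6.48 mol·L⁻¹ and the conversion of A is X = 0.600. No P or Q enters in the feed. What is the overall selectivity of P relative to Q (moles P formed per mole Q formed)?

2.39

Exit C_A = C_{A0}(1−X) = 6.48×0.400 = 2.592 mol·L⁻¹.
In a CSTR the entire volume is at exit conditions, so r_P = 0.743×2.592^0.5 = 1.196 and r_Q = 0.193×2.592 = 0.5003.
Overall selectivity = C_P/C_Q = r_Pτ/(r_Qτ) = r_P/r_Q = 2.39.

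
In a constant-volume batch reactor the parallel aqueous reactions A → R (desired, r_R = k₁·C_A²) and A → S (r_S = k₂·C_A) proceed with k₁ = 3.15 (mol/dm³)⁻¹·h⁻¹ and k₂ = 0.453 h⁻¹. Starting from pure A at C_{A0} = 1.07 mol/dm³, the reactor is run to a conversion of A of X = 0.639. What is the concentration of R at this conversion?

C_A = C_{A0}(1−X) = 0.3863 mol/dm³.
Along a PFR/batch, dC_S/dC_A = −r_S/(r_R+r_S) = −k₂/(k₂+k₁·C_A).
Integrating from C_{A0} to C_A: C_S = (0.453/3.15)·ln[(0.453+3.15·1.07)/(0.453+3.15·0.386)] = 0.1438·ln(3.824/1.670) = 0.1191 mol/dm³.
Then C_R = (C_{A0}−C_A) − C_S = 0.6837 − 0.1191 = 0.5646 mol/dm³.

0.565 mol/dm³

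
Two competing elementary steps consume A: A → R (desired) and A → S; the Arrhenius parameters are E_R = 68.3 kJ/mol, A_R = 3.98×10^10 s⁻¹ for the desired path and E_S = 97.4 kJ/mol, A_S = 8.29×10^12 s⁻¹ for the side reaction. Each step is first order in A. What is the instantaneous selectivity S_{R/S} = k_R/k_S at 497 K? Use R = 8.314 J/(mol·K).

With equal orders, S_{R/S} = k_R/k_S = (A_R/A_S)·exp[(E_S−E_R)/(RT)].
(E_S−E_R)/(RT) = (97.4−68.3)×10³/(8.314×497) = 29100/4132 = 7.042.
k_R/k_S = (3.98×10^10/8.29×10^12)·exp(7.042) = 0.004801 × 1144 = 5.49.
Since E_R < E_S, lowering the temperature improves selectivity toward R.

5.49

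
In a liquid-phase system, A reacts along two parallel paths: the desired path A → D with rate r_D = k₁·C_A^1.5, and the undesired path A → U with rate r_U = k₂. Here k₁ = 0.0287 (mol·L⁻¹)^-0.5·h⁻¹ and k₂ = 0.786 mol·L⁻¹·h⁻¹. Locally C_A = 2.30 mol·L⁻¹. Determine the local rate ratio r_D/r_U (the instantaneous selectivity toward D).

S_{D/U} = r_D/r_U = (k₁·C_A^1.5)/(k₂) = (k₁/k₂)·C_A^1.5.
= (0.0287×2.300^1.5) / (0.786) = 0.1001/0.7860 = 0.127.

0.127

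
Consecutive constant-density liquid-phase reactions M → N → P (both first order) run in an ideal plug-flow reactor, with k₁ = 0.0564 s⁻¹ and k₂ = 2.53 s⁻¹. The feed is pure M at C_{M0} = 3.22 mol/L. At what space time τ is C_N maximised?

Setting dC_N/dτ = 0 gives τ_opt = ln(k₂/k₁)/(k₂−k₁).
= ln(2.53/0.0564)/(2.53−0.0564) = ln(44.86)/2.474 = 3.804/2.474 = 1.54 s.

1.54 s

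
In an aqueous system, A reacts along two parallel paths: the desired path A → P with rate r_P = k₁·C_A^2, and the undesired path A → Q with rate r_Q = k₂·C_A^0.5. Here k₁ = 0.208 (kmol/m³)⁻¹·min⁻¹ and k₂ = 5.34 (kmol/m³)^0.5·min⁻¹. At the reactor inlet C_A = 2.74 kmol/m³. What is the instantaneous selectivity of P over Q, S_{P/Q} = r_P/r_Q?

S_{P/Q} = r_P/r_Q = (k₁·C_A^2)/(k₂·C_A^0.5) = (k₁/k₂)·C_A^1.5.
= (0.208×2.740^2) / (5.34×2.740^0.5) = 1.562/8.839 = 0.177.

0.177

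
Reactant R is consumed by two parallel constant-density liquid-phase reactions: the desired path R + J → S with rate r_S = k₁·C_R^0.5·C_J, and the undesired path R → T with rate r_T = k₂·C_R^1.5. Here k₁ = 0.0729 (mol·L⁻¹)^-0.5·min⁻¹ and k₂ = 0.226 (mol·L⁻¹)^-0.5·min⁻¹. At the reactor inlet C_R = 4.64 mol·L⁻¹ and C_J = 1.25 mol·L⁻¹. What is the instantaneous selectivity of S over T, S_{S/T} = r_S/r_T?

S_{S/T} = r_S/r_T = (k₁·C_R^0.5·C_J)/(k₂·C_R^1.5) = (k₁/k₂)·C_R⁻¹·C_J.
= (0.0729×4.640^0.5×1.250) / (0.226×4.640^1.5) = 0.1963/2.259 = 0.0869.
The undesired path is higher order in R, so low C_R (CSTR or dilute feed) favours S.

0.0869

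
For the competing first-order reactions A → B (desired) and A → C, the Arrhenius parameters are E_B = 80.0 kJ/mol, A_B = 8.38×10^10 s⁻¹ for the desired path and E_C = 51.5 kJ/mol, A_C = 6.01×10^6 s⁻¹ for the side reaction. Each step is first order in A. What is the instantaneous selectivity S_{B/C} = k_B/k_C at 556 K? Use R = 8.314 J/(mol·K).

k_B/k_C = (A_B/A_C)·exp[−(E_B−E_C)/(RT)] = (A_B/A_C)·exp[(E_C−E_B)/(RT)].
(E_C−E_B)/(RT) = (51.5−80.0)×10³/(8.314×556) = -28500/4623 = -6.165.
k_B/k_C = (8.38×10^10/6.01×10^6)·exp(-6.165) = 13943 × 0.002101 = 29.3.
Since E_B > E_C, raising the temperature improves selectivity toward B.

29.3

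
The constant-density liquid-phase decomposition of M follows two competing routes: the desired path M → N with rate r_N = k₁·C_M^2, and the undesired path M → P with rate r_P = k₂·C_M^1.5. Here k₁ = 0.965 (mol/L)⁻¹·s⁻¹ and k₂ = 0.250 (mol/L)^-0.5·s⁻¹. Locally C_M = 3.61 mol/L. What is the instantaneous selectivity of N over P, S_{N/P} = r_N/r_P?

S_{N/P} = r_N/r_P = (k₁·C_M^2)/(k₂·C_M^1.5) = (k₁/k₂)·C_M^0.5.
= (0.965×3.610^2) / (0.250×3.610^1.5) = 12.58/1.715 = 7.33.
Since the desired path is higher order in M, keeping C_M high (PFR or concentrated feed) favours N.

7.33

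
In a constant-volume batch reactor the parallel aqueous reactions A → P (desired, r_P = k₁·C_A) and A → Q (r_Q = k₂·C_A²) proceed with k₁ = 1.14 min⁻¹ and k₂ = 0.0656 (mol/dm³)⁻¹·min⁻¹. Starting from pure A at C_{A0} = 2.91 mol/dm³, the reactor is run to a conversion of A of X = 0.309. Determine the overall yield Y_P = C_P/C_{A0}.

C_A = C_{A0}(1−X) = 2.011 mol/dm³.
Along a PFR/batch, dC_P/dC_A = −r_P/(r_P+r_Q) = −k₁/(k₁+k₂·C_A).
Integrating from C_{A0} to C_A: C_P = (1.14/0.0656)·ln[(1.14+0.0656·2.91)/(1.14+0.0656·2.01)] = 17.38·ln(1.331/1.272) = 0.7878 mol/dm³.
Y_P = C_P/C_{A0} = 0.7878/2.91 = 0.271.

0.271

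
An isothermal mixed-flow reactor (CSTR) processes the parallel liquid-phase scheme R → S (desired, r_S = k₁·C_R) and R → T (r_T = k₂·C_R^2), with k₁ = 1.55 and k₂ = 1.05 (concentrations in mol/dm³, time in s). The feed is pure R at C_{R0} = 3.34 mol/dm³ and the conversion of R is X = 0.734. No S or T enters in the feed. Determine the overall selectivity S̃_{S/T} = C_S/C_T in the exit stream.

1.66

Exit C_R = C_{R0}(1−X) = 3.34×0.266 = 0.8884 mol/dm³.
A CSTR operates uniformly at the exit composition, giving r_S = 1.377 and r_T = 0.8288 (each k·C_R^n at C_R = 0.8884).
Overall selectivity = C_S/C_T = r_Sτ/(r_Tτ) = r_S/r_T = 1.66.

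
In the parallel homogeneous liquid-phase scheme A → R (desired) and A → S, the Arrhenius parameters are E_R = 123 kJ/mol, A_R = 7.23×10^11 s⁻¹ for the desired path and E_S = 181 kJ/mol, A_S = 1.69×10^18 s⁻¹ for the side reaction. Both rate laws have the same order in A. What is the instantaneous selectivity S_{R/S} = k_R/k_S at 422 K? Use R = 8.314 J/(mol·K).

With equal orders, S_{R/S} = k_R/k_S = (A_R/A_S)·exp[(E_S−E_R)/(RT)].
(E_S−E_R)/(RT) = (181−123)×10³/(8.314×422) = 58000/3509 = 16.53.
k_R/k_S = (7.23×10^11/1.69×10^18)·exp(16.53) = 4.278×10^-7 × 1.512×10^7 = 6.47.
Since E_R < E_S, lowering the temperature improves selectivity toward R.

6.47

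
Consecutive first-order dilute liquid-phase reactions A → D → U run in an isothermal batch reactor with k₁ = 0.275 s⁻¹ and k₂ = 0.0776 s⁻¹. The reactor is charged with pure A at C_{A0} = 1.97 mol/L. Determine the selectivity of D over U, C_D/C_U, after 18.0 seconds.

0.509

Solving the coupled first-order balances gives C_D(t) = [k₁/(k₂−k₁)]·C_{A0}·(e^(−k₁t) − e^(−k₂t)).
e^(−k₁t) = e^(−0.275×18.0) = e^(−4.950) = 0.007083; e^(−k₂t) = e^(−1.397) = 0.2474.
C_D = 0.275×1.97/(0.0776−0.275) × (0.007083−0.2474) = (-2.744)×(-0.2403) = 0.6595 mol/L.
C_A = C_{A0}e^(−k₁t) = 0.01395 mol/L, so C_U = C_{A0}−C_A−C_D = 1.297 mol/L; C_D/C_U = 0.509.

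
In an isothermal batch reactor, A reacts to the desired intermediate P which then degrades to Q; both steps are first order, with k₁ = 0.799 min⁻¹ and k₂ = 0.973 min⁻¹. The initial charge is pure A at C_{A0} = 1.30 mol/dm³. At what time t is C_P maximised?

1.13 min

Setting dC_P/dt = 0 gives t_opt = ln(k₂/k₁)/(k₂−k₁).
= ln(0.973/0.799)/(0.973−0.799) = ln(1.218)/0.1740 = 0.1970/0.1740 = 1.13 min.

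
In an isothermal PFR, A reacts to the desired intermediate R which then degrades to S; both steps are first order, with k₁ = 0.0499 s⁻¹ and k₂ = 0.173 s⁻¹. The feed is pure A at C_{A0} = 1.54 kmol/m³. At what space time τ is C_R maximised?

10.1 s

The intermediate peaks when r₁ = r₂, i.e. k₁e^(−k₁τ) = k₂e^(−k₂τ), giving τ_opt = ln(k₂/k₁)/(k₂−k₁).
= ln(0.173/0.0499)/(0.173−0.0499) = ln(3.467)/0.1231 = 1.243/0.1231 = 10.1 s.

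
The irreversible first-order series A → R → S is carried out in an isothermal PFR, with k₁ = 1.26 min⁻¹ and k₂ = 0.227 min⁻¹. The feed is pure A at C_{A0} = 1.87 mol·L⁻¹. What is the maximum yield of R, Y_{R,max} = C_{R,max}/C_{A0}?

0.686

Evaluating C_R at τ_opt = ln(k₂/k₁)/(k₂−k₁) gives C_{R,max}/C_{A0} = (k₁/k₂)^[k₂/(k₂−k₁)].
= (1.26/0.227)^(0.227/(0.227−1.26)) = (5.551)^(-0.2197) = 0.6862.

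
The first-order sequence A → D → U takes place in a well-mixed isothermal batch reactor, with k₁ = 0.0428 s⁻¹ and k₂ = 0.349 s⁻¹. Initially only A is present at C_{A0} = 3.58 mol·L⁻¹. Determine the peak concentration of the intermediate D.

0.327 mol·L⁻¹

For a first-order series the maximum intermediate yield is C_{D,max}/C_{A0} = (k₁/k₂)^[k₂/(k₂−k₁)].
= (0.0428/0.349)^(0.349/(0.349−0.0428)) = (0.1226)^(1.140) = 0.09146.
C_{D,max} = 0.09146×3.58 = 0.327 mol·L⁻¹.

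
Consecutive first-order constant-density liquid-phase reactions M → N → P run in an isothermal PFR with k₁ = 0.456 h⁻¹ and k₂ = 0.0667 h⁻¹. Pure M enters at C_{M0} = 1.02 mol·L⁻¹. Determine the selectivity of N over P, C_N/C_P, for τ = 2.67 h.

8.99

Solving the coupled first-order balances gives C_N(τ) = [k₁/(k₂−k₁)]·C_{M0}·(e^(−k₁τ) − e^(−k₂τ)).
e^(−k₁τ) = e^(−0.456×2.67) = e^(−1.218) = 0.2960; e^(−k₂τ) = e^(−0.1781) = 0.8369.
C_N = 0.456×1.02/(0.0667−0.456) × (0.2960−0.8369) = (-1.195)×(-0.5409) = 0.6463 mol·L⁻¹.
C_M = C_{M0}e^(−k₁τ) = 0.3019 mol·L⁻¹, so C_P = C_{M0}−C_M−C_N = 0.07187 mol·L⁻¹; C_N/C_P = 8.99.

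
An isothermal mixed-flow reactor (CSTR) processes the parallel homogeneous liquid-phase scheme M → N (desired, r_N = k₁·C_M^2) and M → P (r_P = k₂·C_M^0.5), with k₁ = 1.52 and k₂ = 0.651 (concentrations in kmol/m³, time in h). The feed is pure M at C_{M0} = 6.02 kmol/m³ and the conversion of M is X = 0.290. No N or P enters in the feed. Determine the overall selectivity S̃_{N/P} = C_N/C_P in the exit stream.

Exit C_M = C_{M0}(1−X) = 6.02×0.710 = 4.274 kmol/m³.
A CSTR operates uniformly at the exit composition, giving r_N = 27.77 and r_P = 1.346 (each k·C_M^n at C_M = 4.274).
Overall selectivity = C_N/C_P = r_Nτ/(r_Pτ) = r_N/r_P = 20.6.

20.6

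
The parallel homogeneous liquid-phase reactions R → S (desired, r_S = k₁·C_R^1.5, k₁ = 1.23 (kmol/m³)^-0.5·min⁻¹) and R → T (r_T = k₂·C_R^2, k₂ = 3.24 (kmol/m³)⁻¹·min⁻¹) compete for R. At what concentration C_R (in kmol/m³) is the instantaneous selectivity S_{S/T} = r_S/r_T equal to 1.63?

0.0542 kmol/m³

S_{S/T} = (k₁/k₂)·C_R^-0.5 ⇒ C_R = (S·k₂/k₁)^(-2).
= (1.63×3.24/1.23)^(-2) = (4.294)^(-2) = 0.0542 kmol/m³.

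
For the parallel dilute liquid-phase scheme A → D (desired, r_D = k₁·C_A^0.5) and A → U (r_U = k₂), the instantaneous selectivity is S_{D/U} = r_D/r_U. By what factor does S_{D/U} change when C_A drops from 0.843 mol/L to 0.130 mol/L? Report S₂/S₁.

S_{D/U} = (k₁/k₂)·C_A^0.5, so S₂/S₁ = (C_{A,2}/C_{A,1})^0.5.
= (0.130/0.843)^0.5 = (0.1542)^0.5 = 0.393.

0.393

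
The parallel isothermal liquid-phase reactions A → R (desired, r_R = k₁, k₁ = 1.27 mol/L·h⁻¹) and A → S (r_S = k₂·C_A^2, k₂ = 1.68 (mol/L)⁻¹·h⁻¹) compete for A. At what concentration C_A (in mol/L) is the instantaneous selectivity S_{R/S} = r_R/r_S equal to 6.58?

0.339 mol/L

S_{R/S} = (k₁/k₂)·C_A^-2 ⇒ C_A = (S·k₂/k₁)^(-0.5).
= (6.58×1.68/1.27)^(-0.5) = (8.704)^(-0.5) = 0.339 mol/L.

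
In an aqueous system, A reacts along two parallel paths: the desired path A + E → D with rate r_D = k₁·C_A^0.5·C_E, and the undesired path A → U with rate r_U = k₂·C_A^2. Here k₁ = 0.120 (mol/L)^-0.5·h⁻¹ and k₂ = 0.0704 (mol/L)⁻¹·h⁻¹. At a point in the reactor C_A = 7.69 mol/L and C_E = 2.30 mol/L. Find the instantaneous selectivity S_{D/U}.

0.184

S_{D/U} = r_D/r_U = (k₁·C_A^0.5·C_E)/(k₂·C_A^2) = (k₁/k₂)·C_A^-1.5·C_E.
= (0.120×7.690^0.5×2.300) / (0.0704×7.690^2) = 0.7654/4.163 = 0.184.
The undesired path is higher order in A, so low C_A (CSTR or dilute feed) favours D.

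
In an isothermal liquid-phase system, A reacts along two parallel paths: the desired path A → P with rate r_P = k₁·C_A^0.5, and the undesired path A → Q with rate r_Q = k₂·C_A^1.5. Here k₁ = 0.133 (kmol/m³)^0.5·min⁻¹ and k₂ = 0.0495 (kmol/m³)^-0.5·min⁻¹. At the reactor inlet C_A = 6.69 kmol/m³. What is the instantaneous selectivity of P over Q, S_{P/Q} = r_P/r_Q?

0.402

S_{P/Q} = r_P/r_Q = (k₁·C_A^0.5)/(k₂·C_A^1.5) = (k₁/k₂)·C_A⁻¹.
= (0.133×6.690^0.5) / (0.0495×6.690^1.5) = 0.3440/0.8565 = 0.402.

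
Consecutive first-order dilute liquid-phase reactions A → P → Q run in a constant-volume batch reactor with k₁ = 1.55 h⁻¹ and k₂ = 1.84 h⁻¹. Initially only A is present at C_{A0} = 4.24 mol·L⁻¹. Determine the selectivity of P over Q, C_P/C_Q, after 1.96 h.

0.132

Solving the coupled first-order balances gives C_P(t) = [k₁/(k₂−k₁)]·C_{A0}·(e^(−k₁t) − e^(−k₂t)).
e^(−k₁t) = e^(−1.55×1.96) = e^(−3.038) = 0.04793; e^(−k₂t) = e^(−3.606) = 0.02715.
C_P = 1.55×4.24/(1.84−1.55) × (0.04793−0.02715) = 22.66×0.02078 = 0.4709 mol·L⁻¹.
C_A = C_{A0}e^(−k₁t) = 0.2032 mol·L⁻¹, so C_Q = C_{A0}−C_A−C_P = 3.566 mol·L⁻¹; C_P/C_Q = 0.132.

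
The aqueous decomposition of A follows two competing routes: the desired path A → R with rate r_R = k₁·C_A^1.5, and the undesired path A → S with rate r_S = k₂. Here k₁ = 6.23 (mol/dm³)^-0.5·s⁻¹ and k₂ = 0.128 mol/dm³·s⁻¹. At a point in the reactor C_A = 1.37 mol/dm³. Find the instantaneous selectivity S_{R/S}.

S_{R/S} = r_R/r_S = (k₁·C_A^1.5)/(k₂) = (k₁/k₂)·C_A^1.5.
= (6.23×1.370^1.5) / (0.128) = 9.990/0.1280 = 78.0.
Since the desired path is higher order in A, keeping C_A high (PFR or concentrated feed) favours R.

78.0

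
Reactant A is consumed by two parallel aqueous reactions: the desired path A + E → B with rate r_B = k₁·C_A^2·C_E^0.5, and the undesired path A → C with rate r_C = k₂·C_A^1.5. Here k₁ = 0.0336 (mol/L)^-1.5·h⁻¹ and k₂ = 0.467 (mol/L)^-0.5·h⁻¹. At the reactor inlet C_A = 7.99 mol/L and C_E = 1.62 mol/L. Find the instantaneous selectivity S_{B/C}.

S_{B/C} = r_B/r_C = (k₁·C_A^2·C_E^0.5)/(k₂·C_A^1.5) = (k₁/k₂)·C_A^0.5·C_E^0.5.
= (0.0336×7.990^2×1.620^0.5) / (0.467×7.990^1.5) = 2.730/10.55 = 0.259.

0.259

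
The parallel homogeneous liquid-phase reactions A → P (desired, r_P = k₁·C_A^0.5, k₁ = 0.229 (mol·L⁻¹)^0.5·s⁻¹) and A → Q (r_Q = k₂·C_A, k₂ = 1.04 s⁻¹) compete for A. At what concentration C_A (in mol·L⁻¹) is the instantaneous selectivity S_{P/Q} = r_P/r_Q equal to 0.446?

S_{P/Q} = (k₁/k₂)·C_A^-0.5 ⇒ C_A = (S·k₂/k₁)^(-2).
= (0.446×1.04/0.229)^(-2) = (2.026)^(-2) = 0.244 mol·L⁻¹.

0.244 mol·L⁻¹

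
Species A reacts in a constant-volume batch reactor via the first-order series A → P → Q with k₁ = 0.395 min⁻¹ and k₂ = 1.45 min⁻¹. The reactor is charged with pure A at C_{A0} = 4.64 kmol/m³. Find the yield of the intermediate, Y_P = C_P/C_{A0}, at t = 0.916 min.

0.162

Solving the coupled first-order balances gives C_P(t) = [k₁/(k₂−k₁)]·C_{A0}·(e^(−k₁t) − e^(−k₂t)).
e^(−k₁t) = e^(−0.395×0.916) = e^(−0.3618) = 0.6964; e^(−k₂t) = e^(−1.328) = 0.2650.
C_P = 0.395×4.64/(1.45−0.395) × (0.6964−0.2650) = 1.737×0.4315 = 0.7495 kmol/m³.
Y_P = C_P/C_{A0} = 0.7495/4.64 = 0.162.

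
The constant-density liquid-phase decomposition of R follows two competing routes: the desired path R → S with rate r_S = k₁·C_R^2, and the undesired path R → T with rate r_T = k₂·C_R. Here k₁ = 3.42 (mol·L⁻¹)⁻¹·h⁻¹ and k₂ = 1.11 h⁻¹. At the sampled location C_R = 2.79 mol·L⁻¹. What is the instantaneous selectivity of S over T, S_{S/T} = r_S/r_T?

8.60

S_{S/T} = r_S/r_T = (k₁·C_R^2)/(k₂·C_R) = (k₁/k₂)·C_R.
= (3.42×2.790^2) / (1.11×2.790) = 26.62/3.097 = 8.60.
Since the desired path is higher order in R, keeping C_R high (PFR or concentrated feed) favours S.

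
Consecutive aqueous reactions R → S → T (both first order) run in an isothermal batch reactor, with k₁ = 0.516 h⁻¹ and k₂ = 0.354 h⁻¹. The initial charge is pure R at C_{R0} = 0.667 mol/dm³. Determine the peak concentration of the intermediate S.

0.293 mol/dm³

At the optimum, C_{S,max}/C_{R0} = (k₁/k₂)^[k₂/(k₂−k₁)].
= (0.516/0.354)^(0.354/(0.354−0.516)) = (1.458)^(-2.185) = 0.4389.
C_{S,max} = 0.4389×0.667 = 0.293 mol/dm³.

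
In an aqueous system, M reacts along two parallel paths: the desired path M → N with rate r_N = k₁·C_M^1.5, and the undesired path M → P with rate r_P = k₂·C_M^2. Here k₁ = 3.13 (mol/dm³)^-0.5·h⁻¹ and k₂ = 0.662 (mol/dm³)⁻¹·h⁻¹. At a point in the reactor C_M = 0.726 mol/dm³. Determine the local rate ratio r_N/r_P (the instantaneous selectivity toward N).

S_{N/P} = r_N/r_P = (k₁·C_M^1.5)/(k₂·C_M^2) = (k₁/k₂)·C_M^-0.5.
= (3.13×0.7260^1.5) / (0.662×0.7260^2) = 1.936/0.3489 = 5.55.
The undesired path is higher order in M, so low C_M (CSTR or dilute feed) favours N.

5.55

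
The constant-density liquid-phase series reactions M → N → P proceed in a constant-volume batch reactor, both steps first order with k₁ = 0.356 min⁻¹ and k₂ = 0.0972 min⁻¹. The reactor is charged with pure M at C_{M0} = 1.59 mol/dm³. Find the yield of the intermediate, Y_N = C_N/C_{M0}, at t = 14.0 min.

0.343

The intermediate concentration in a first-order A→B→C sequence is C_N = k₁C_{M0}(e^(−k₁t) − e^(−k₂t))/(k₂−k₁).
e^(−k₁t) = e^(−0.356×14.0) = e^(−4.984) = 0.006847; e^(−k₂t) = e^(−1.361) = 0.2565.
C_N = 0.356×1.59/(0.0972−0.356) × (0.006847−0.2565) = (-2.187)×(-0.2496) = 0.5459 mol/dm³.
Y_N = C_N/C_{M0} = 0.5459/1.59 = 0.343.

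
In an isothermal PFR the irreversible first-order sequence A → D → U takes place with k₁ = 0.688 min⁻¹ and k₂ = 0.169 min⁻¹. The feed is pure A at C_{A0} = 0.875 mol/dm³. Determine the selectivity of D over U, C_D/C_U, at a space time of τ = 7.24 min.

Solving the coupled first-order balances gives C_D(τ) = [k₁/(k₂−k₁)]·C_{A0}·(e^(−k₁τ) − e^(−k₂τ)).
e^(−k₁τ) = e^(−0.688×7.24) = e^(−4.981) = 0.006866; e^(−k₂τ) = e^(−1.224) = 0.2942.
C_D = 0.688×0.875/(0.169−0.688) × (0.006866−0.2942) = (-1.160)×(-0.2873) = 0.3333 mol/dm³.
C_A = C_{A0}e^(−k₁τ) = 0.006008 mol/dm³, so C_U = C_{A0}−C_A−C_D = 0.5357 mol/dm³; C_D/C_U = 0.622.

0.622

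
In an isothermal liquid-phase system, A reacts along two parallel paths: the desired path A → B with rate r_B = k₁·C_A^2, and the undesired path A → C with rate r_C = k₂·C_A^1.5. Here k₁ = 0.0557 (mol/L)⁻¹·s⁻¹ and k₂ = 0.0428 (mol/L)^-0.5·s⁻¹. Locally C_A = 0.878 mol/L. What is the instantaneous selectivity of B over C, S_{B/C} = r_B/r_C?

S_{B/C} = r_B/r_C = (k₁·C_A^2)/(k₂·C_A^1.5) = (k₁/k₂)·C_A^0.5.
= (0.0557×0.8780^2) / (0.0428×0.8780^1.5) = 0.04294/0.03521 = 1.22.
Since the desired path is higher order in A, keeping C_A high (PFR or concentrated feed) favours B.

1.22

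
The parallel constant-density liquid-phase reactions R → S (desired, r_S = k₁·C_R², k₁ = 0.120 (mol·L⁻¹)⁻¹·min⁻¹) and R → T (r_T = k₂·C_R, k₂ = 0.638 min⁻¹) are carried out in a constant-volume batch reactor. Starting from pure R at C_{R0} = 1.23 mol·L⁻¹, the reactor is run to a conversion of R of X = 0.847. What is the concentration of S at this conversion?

0.120 mol·L⁻¹

C_R = C_{R0}(1−X) = 0.1882 mol·L⁻¹.
Along a PFR/batch, dC_T/dC_R = −r_T/(r_S+r_T) = −k₂/(k₂+k₁·C_R).
Integrating from C_{R0} to C_R: C_T = (0.638/0.120)·ln[(0.638+0.120·1.23)/(0.638+0.120·0.188)] = 5.317·ln(0.7856/0.6606) = 0.9215 mol·L⁻¹.
Then C_S = (C_{R0}−C_R) − C_T = 1.042 − 0.9215 = 0.1203 mol·L⁻¹.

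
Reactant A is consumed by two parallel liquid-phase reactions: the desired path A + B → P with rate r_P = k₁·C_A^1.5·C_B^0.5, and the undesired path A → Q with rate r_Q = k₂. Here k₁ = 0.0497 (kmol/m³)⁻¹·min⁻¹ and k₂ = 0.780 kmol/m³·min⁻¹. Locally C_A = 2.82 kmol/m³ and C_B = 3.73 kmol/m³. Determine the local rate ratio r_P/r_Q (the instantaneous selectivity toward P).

S_{P/Q} = r_P/r_Q = (k₁·C_A^1.5·C_B^0.5)/(k₂) = (k₁/k₂)·C_A^1.5·C_B^0.5.
= (0.0497×2.820^1.5×3.730^0.5) / (0.780) = 0.4546/0.7800 = 0.583.

0.583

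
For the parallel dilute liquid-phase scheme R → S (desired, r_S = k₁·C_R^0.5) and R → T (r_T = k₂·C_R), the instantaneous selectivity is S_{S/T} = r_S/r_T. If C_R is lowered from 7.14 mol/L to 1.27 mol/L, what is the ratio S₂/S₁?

2.37

S_{S/T} = (k₁/k₂)·C_R^-0.5, so S₂/S₁ = (C_{R,2}/C_{R,1})^-0.5.
= (1.27/7.14)^(-0.5) = (0.1779)^(-0.5) = 2.37.
Selectivity toward S rises as C_R falls — low-concentration operation is favoured.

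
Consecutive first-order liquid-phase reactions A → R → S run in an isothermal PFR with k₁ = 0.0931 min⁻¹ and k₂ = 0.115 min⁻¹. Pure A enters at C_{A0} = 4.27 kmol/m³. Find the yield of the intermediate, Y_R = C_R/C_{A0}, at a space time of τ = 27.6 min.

0.148

The intermediate concentration in a first-order A→B→C sequence is C_R = k₁C_{A0}(e^(−k₁τ) − e^(−k₂τ))/(k₂−k₁).
e^(−k₁τ) = e^(−0.0931×27.6) = e^(−2.570) = 0.07657; e^(−k₂τ) = e^(−3.174) = 0.04184.
C_R = 0.0931×4.27/(0.115−0.0931) × (0.07657−0.04184) = 18.15×0.03473 = 0.6305 kmol/m³.
Y_R = C_R/C_{A0} = 0.6305/4.27 = 0.148.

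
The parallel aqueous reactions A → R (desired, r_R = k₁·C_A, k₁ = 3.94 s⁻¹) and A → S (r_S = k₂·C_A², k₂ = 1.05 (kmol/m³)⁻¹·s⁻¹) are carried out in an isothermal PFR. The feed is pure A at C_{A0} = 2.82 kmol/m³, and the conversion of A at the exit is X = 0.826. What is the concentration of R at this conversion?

1.64 kmol/m³

C_A = C_{A0}(1−X) = 0.4907 kmol/m³.
Along a PFR/batch, dC_R/dC_A = −r_R/(r_R+r_S) = −k₁/(k₁+k₂·C_A).
Integrating from C_{A0} to C_A: C_R = (3.94/1.05)·ln[(3.94+1.05·2.82)/(3.94+1.05·0.491)] = 3.752·ln(6.901/4.455) = 1.642 kmol/m³.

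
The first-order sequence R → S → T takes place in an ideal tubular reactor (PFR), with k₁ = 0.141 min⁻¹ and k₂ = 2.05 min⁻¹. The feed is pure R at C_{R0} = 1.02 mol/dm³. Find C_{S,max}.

0.0576 mol/dm³

At the optimum, C_{S,max}/C_{R0} = (k₁/k₂)^[k₂/(k₂−k₁)].
= (0.141/2.05)^(2.05/(2.05−0.141)) = (0.06878)^(1.074) = 0.05644.
C_{S,max} = 0.05644×1.02 = 0.0576 mol/dm³.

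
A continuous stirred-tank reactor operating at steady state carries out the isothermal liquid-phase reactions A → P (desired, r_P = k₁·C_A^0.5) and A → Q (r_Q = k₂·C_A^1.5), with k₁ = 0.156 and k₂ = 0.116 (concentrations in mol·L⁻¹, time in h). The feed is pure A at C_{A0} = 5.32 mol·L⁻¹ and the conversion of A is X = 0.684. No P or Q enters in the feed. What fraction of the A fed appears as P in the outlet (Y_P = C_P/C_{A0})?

Exit C_A = C_{A0}(1−X) = 5.32×0.316 = 1.681 mol·L⁻¹.
Rates in a CSTR are evaluated at the outlet concentration: r_P = 0.156×1.681^0.5 = 0.2023, r_Q = 0.116×1.681^1.5 = 0.2528.
Fraction of consumed A going to P: r_P/(r_P+r_Q) = 0.4444.
C_P = 0.4444·C_{A0}·X = 0.4444×5.32×0.684 = 1.62 mol·L⁻¹; Y_P = C_P/C_{A0} = 0.304.

0.304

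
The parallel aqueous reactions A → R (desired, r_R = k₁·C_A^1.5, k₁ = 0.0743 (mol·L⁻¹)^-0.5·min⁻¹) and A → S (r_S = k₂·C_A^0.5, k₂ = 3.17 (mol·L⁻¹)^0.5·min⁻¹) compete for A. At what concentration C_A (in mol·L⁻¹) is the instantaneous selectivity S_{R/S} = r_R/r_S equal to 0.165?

7.04 mol·L⁻¹

S_{R/S} = (k₁/k₂)·C_A ⇒ C_A = S·k₂/k₁.
= 0.165×3.17/0.0743 = 7.04 mol·L⁻¹.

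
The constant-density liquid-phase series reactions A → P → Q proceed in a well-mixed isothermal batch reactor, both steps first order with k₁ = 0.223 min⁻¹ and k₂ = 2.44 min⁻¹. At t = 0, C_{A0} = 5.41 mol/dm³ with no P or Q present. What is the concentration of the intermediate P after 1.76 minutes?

0.360 mol/dm³

Solving the coupled first-order balances gives C_P(t) = [k₁/(k₂−k₁)]·C_{A0}·(e^(−k₁t) − e^(−k₂t)).
e^(−k₁t) = e^(−0.223×1.76) = e^(−0.3925) = 0.6754; e^(−k₂t) = e^(−4.294) = 0.01364.
C_P = 0.223×5.41/(2.44−0.223) × (0.6754−0.01364) = 0.5442×0.6617 = 0.3601 mol/dm³.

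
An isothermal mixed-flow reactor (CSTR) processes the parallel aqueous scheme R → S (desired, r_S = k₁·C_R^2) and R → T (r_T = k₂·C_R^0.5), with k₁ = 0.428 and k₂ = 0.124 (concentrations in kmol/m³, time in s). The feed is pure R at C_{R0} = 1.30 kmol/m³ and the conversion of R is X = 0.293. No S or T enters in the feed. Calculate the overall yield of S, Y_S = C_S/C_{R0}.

0.220

Exit C_R = C_{R0}(1−X) = 1.30×0.707 = 0.9191 kmol/m³.
In a CSTR the entire volume is at exit conditions, so r_S = 0.428×0.9191^2 = 0.3616 and r_T = 0.124×0.9191^0.5 = 0.1189.
Fraction of consumed R going to S: r_S/(r_S+r_T) = 0.7526.
C_S = 0.7526·C_{R0}·X = 0.7526×1.30×0.293 = 0.287 kmol/m³; Y_S = C_S/C_{R0} = 0.220.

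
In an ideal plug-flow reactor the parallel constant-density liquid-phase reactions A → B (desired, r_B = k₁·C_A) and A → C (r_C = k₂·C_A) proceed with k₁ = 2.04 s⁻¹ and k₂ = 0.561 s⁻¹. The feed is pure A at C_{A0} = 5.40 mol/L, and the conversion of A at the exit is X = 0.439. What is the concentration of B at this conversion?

1.86 mol/L

C_A = C_{A0}(1−X) = 3.029 mol/L.
Both paths are first order in A, so the instantaneous fraction to B is constant: dC_B/d(−C_A) = k₁/(k₁+k₂) = 0.7843.
C_B = 0.7843·(C_{A0}−C_A) = 0.7843×2.371 = 1.86 mol/L.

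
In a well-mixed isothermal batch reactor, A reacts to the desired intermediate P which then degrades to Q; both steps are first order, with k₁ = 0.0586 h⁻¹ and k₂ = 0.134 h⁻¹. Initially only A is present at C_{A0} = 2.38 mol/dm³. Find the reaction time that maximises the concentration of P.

Setting dC_P/dt = 0 gives t_opt = ln(k₂/k₁)/(k₂−k₁).
= ln(0.134/0.0586)/(0.134−0.0586) = ln(2.287)/0.07540 = 0.8271/0.07540 = 11.0 h.

11.0 h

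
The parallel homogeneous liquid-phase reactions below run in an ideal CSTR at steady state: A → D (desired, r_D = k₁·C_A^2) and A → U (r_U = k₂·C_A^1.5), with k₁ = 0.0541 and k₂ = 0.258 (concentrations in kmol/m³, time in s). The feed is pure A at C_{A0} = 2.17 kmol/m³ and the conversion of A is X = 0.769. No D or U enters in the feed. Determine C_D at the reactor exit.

0.216 kmol/m³

Exit C_A = C_{A0}(1−X) = 2.17×0.231 = 0.5013 kmol/m³.
A CSTR operates uniformly at the exit composition, giving r_D = 0.01359 and r_U = 0.09156 (each k·C_A^n at C_A = 0.5013).
Fraction of consumed A going to D: r_D/(r_D+r_U) = 0.1293.
C_D = 0.1293·C_{A0}·X = 0.1293×2.17×0.769 = 0.216 kmol/m³.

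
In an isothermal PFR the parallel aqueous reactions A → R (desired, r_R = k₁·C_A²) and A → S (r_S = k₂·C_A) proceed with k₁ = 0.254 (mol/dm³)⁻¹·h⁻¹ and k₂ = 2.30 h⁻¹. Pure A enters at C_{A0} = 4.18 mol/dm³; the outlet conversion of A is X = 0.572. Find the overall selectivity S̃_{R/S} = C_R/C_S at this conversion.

0.325

C_A = C_{A0}(1−X) = 1.789 mol/dm³.
Along a PFR/batch, dC_S/dC_A = −r_S/(r_R+r_S) = −k₂/(k₂+k₁·C_A).
Integrating from C_{A0} to C_A: C_S = (2.30/0.254)·ln[(2.30+0.254·4.18)/(2.30+0.254·1.79)] = 9.055·ln(3.362/2.754) = 1.804 mol/dm³.
Then C_R = (C_{A0}−C_A) − C_S = 2.391 − 1.804 = 0.5868 mol/dm³.
S̃_{R/S} = C_R/C_S = 0.5868/1.804 = 0.325.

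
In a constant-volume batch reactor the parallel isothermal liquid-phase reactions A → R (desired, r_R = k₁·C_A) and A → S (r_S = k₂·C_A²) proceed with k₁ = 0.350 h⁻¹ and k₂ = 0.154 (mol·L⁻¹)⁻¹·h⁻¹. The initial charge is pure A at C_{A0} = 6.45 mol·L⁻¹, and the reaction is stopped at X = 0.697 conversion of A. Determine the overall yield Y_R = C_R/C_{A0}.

0.255

C_A = C_{A0}(1−X) = 1.954 mol·L⁻¹.
Along a PFR/batch, dC_R/dC_A = −r_R/(r_R+r_S) = −k₁/(k₁+k₂·C_A).
Integrating from C_{A0} to C_A: C_R = (0.350/0.154)·ln[(0.350+0.154·6.45)/(0.350+0.154·1.95)] = 2.273·ln(1.343/0.6510) = 1.646 mol·L⁻¹.
Y_R = C_R/C_{A0} = 1.646/6.45 = 0.255.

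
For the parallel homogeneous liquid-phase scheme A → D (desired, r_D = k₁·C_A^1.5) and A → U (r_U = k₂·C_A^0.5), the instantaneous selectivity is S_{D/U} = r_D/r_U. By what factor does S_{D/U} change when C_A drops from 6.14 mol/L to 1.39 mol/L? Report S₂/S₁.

0.226

S_{D/U} = (k₁/k₂)·C_A, so S₂/S₁ = (C_{A,2}/C_{A,1}).
= 1.39/6.14 = 0.226.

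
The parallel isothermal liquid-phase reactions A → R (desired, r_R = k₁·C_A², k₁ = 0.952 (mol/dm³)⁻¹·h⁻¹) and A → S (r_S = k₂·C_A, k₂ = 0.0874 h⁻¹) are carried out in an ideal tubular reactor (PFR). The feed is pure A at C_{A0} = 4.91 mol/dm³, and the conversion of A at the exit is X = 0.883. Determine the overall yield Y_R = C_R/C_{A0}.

0.845

C_A = C_{A0}(1−X) = 0.5745 mol/dm³.
Along a PFR/batch, dC_S/dC_A = −r_S/(r_R+r_S) = −k₂/(k₂+k₁·C_A).
Integrating from C_{A0} to C_A: C_S = (0.0874/0.952)·ln[(0.0874+0.952·4.91)/(0.0874+0.952·0.574)] = 0.09181·ln(4.762/0.6343) = 0.1851 mol/dm³.
Then C_R = (C_{A0}−C_A) − C_S = 4.336 − 0.1851 = 4.150 mol/dm³.
Y_R = C_R/C_{A0} = 4.150/4.91 = 0.845.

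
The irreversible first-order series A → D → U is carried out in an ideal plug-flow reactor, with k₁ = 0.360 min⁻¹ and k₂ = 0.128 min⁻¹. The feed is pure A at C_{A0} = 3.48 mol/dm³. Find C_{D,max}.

For a first-order series the maximum intermediate yield is C_{D,max}/C_{A0} = (k₁/k₂)^[k₂/(k₂−k₁)].
= (0.360/0.128)^(0.128/(0.128−0.360)) = (2.812)^(-0.5517) = 0.5652.
C_{D,max} = 0.5652×3.48 = 1.97 mol/dm³.

1.97 mol/dm³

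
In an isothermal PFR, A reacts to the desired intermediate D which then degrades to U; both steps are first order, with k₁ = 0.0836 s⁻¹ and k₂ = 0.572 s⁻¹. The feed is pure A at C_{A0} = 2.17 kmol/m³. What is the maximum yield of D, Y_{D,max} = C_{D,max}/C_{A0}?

Evaluating C_D at τ_opt = ln(k₂/k₁)/(k₂−k₁) gives C_{D,max}/C_{A0} = (k₁/k₂)^[k₂/(k₂−k₁)].
= (0.0836/0.572)^(0.572/(0.572−0.0836)) = (0.1462)^(1.171) = 0.1052.

0.105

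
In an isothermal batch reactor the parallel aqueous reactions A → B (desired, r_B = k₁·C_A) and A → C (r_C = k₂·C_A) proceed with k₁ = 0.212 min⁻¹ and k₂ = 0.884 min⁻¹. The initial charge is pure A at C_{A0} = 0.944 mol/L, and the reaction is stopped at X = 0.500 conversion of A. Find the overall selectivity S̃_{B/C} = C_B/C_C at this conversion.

C_A = C_{A0}(1−X) = 0.4720 mol/L.
Both paths are first order in A, so the instantaneous fraction to B is constant: dC_B/d(−C_A) = k₁/(k₁+k₂) = 0.1934.
C_B = 0.1934·(C_{A0}−C_A) = 0.1934×0.4720 = 0.0913 mol/L.
C_C = (C_{A0}−C_A)−C_B = 0.3807 mol/L; S̃_{B/C} = 0.09130/0.3807 = 0.240.

0.240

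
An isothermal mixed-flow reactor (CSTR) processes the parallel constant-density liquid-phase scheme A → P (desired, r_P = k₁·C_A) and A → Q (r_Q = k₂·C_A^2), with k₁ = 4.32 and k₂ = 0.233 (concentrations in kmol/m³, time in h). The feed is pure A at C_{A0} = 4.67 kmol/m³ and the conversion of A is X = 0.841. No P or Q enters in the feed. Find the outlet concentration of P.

3.78 kmol/m³

Exit C_A = C_{A0}(1−X) = 4.67×0.159 = 0.7425 kmol/m³.
Rates in a CSTR are evaluated at the outlet concentration: r_P = 4.32×0.7425 = 3.208, r_Q = 0.233×0.7425^2 = 0.1285.
Fraction of consumed A going to P: r_P/(r_P+r_Q) = 0.9615.
C_P = 0.9615·C_{A0}·X = 0.9615×4.67×0.841 = 3.78 kmol/m³.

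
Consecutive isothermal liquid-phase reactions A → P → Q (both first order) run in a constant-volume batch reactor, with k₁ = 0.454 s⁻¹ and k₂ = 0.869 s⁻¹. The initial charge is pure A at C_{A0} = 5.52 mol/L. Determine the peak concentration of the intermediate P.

Evaluating C_P at t_opt = ln(k₂/k₁)/(k₂−k₁) gives C_{P,max}/C_{A0} = (k₁/k₂)^[k₂/(k₂−k₁)].
= (0.454/0.869)^(0.869/(0.869−0.454)) = (0.5224)^(2.094) = 0.2568.
C_{P,max} = 0.2568×5.52 = 1.42 mol/L.

1.42 mol/L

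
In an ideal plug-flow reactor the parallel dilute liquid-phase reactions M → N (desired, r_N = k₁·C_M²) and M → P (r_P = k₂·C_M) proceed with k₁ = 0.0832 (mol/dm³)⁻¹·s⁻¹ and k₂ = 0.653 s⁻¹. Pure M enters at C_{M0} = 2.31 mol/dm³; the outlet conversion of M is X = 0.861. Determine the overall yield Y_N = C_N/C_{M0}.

0.121

C_M = C_{M0}(1−X) = 0.3211 mol/dm³.
Along a PFR/batch, dC_P/dC_M = −r_P/(r_N+r_P) = −k₂/(k₂+k₁·C_M).
Integrating from C_{M0} to C_M: C_P = (0.653/0.0832)·ln[(0.653+0.0832·2.31)/(0.653+0.0832·0.321)] = 7.849·ln(0.8452/0.6797) = 1.710 mol/dm³.
Then C_N = (C_{M0}−C_M) − C_P = 1.989 − 1.710 = 0.2788 mol/dm³.
Y_N = C_N/C_{M0} = 0.2788/2.31 = 0.121.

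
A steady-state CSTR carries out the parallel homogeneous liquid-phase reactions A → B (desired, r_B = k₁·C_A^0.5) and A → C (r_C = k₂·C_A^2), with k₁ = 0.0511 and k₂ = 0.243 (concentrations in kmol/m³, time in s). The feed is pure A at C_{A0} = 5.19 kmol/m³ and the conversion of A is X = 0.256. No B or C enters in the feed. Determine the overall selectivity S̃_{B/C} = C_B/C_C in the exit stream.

Exit C_A = C_{A0}(1−X) = 5.19×0.744 = 3.861 kmol/m³.
Rates in a CSTR are evaluated at the outlet concentration: r_B = 0.0511×3.861^0.5 = 0.1004, r_C = 0.243×3.861^2 = 3.623.
Overall selectivity = C_B/C_C = r_Bτ/(r_Cτ) = r_B/r_C = 0.0277.

0.0277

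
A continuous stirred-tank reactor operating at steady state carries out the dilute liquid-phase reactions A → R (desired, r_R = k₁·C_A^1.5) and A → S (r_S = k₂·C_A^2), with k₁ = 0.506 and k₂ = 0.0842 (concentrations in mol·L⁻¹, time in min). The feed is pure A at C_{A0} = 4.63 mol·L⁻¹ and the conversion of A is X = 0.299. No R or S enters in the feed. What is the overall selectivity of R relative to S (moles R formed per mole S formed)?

3.34

Exit C_A = C_{A0}(1−X) = 4.63×0.701 = 3.246 mol·L⁻¹.
A CSTR operates uniformly at the exit composition, giving r_R = 2.959 and r_S = 0.8870 (each k·C_A^n at C_A = 3.246).
Overall selectivity = C_R/C_S = r_Rτ/(r_Sτ) = r_R/r_S = 3.34.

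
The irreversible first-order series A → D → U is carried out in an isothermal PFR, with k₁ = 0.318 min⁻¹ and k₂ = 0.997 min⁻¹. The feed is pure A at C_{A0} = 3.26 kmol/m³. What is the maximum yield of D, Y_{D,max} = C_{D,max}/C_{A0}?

At the optimum, C_{D,max}/C_{A0} = (k₁/k₂)^[k₂/(k₂−k₁)].
= (0.318/0.997)^(0.997/(0.997−0.318)) = (0.3190)^(1.468) = 0.1868.

0.187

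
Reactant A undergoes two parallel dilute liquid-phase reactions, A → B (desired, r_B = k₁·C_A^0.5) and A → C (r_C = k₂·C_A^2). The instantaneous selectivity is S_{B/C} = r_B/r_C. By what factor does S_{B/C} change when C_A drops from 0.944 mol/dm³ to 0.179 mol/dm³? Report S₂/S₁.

S_{B/C} = (k₁/k₂)·C_A^-1.5, so S₂/S₁ = (C_{A,2}/C_{A,1})^-1.5.
= (0.179/0.944)^(-1.5) = (0.1896)^(-1.5) = 12.1.

12.1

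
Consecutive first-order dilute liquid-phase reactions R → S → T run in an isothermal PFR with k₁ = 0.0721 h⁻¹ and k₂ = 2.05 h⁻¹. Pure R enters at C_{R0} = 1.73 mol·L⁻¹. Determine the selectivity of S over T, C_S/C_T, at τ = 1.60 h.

The intermediate concentration in a first-order A→B→C sequence is C_S = k₁C_{R0}(e^(−k₁τ) − e^(−k₂τ))/(k₂−k₁).
e^(−k₁τ) = e^(−0.0721×1.60) = e^(−0.1154) = 0.8910; e^(−k₂τ) = e^(−3.280) = 0.03763.
C_S = 0.0721×1.73/(2.05−0.0721) × (0.8910−0.03763) = 0.06306×0.8534 = 0.05382 mol·L⁻¹.
C_R = C_{R0}e^(−k₁τ) = 1.542 mol·L⁻¹, so C_T = C_{R0}−C_R−C_S = 0.1347 mol·L⁻¹; C_S/C_T = 0.400.

0.400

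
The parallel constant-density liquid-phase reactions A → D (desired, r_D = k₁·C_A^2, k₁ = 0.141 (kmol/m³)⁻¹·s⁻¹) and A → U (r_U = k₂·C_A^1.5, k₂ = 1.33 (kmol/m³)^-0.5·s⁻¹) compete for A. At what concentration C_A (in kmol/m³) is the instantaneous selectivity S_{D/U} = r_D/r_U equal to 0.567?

28.6 kmol/m³

S_{D/U} = (k₁/k₂)·C_A^0.5 ⇒ C_A = (S·k₂/k₁)^(2).
= (0.567×1.33/0.141)^(2) = (5.348)^(2) = 28.6 kmol/m³.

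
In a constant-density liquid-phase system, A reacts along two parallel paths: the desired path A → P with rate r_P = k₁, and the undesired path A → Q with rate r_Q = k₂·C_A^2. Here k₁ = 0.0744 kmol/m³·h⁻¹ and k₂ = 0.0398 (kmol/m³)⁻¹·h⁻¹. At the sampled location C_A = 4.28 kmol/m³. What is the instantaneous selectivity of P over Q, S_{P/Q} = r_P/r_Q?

S_{P/Q} = r_P/r_Q = (k₁)/(k₂·C_A^2) = (k₁/k₂)·C_A^-2.
= (0.0744) / (0.0398×4.280^2) = 0.07440/0.7291 = 0.102.

0.102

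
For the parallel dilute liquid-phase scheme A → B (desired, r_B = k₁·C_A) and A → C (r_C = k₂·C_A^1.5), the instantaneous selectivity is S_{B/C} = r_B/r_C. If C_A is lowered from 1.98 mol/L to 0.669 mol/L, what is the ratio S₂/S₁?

1.72

S_{B/C} = (k₁/k₂)·C_A^-0.5, so S₂/S₁ = (C_{A,2}/C_{A,1})^-0.5.
= (0.669/1.98)^(-0.5) = (0.3379)^(-0.5) = 1.72.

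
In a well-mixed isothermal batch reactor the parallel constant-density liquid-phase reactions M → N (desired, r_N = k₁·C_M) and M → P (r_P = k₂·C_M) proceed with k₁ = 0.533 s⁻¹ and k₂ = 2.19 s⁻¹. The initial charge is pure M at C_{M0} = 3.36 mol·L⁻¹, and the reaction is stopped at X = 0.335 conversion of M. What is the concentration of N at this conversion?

0.220 mol·L⁻¹

C_M = C_{M0}(1−X) = 2.234 mol·L⁻¹.
Both paths are first order in M, so the instantaneous fraction to N is constant: dC_N/d(−C_M) = k₁/(k₁+k₂) = 0.1957.
C_N = 0.1957·(C_{M0}−C_M) = 0.1957×1.126 = 0.220 mol·L⁻¹.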